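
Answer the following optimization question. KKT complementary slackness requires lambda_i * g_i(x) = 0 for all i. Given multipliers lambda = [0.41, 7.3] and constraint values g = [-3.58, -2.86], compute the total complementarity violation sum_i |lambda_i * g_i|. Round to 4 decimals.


KKT complementary slackness check:
lambda_1 * g_1 = 0.41 * -3.58 = -1.4678
lambda_2 * g_2 = 7.3 * -2.86 = -20.878
Total violation = 1.4678 + 20.878 = 22.3458


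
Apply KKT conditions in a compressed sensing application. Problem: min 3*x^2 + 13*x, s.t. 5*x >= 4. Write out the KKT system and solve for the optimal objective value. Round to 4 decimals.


Step 1: Try lambda = 0 (constraint inactive).
x_unc = -13/(2*3) = -2.1667
Check: 5*-2.1667 = -10.8335 < 4 -- violated!
Step 2: Constraint must be active: 5*x = 4
x* = 4/5 = 0.8
lambda = (2*3*0.8 + 13)/5 = 3.56
Step 3: Compute optimal value.
f(x*) = 3*0.8^2 + 13*0.8 = 12.32


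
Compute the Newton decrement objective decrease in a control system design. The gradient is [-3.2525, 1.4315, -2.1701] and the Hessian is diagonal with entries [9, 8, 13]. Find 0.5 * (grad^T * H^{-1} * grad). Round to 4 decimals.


Step 1: H is diagonal, so H^(-1) * g = [-0.3614, 0.1789, -0.1669].
Step 2: g^T H^(-1) g = sum_i g_i^2 / H_ii
  = (-3.2525)^2/9 + (1.4315)^2/8 + (-2.1701)^2/13
  = 1.1754 + 0.2561 + 0.3623 = 1.7938
Step 3: Objective decrease = 0.5 * g^T H^(-1) g = 0.8969


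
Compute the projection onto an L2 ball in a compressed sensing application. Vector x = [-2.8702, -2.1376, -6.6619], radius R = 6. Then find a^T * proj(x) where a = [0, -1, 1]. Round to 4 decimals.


Step 1: Compute ||x|| (intermediates to 6 decimals).
||x|| = sqrt((-2.8702)^2 + (-2.1376)^2 + (-6.6619)^2) = 7.562294
Step 2: Project.
Since ||x|| > R, scale = R/||x|| = 6/7.562294 = 0.79341, proj(x) = scale * x
proj(x) = [-2.277245, -1.695993, -5.285618]
Step 3: Dot product.
a^T * proj(x) = 0*(-2.277245) - 1*(-1.695993) + 1*(-5.285618) = -3.5896


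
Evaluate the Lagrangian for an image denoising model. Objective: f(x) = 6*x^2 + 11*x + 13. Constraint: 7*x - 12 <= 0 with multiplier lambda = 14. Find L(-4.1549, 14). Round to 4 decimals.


Step 1: Evaluate f(x).
f(-4.1549) = 6*(-4.1549)^2 + 11*(-4.1549) + 13 = 70.8753
Step 2: Evaluate g(x).
g(-4.1549) = 7*-4.1549 - 12 = -41.0843
Step 3: Compute Lagrangian.
L = 70.8753 + 14*-41.0843 = -504.3049


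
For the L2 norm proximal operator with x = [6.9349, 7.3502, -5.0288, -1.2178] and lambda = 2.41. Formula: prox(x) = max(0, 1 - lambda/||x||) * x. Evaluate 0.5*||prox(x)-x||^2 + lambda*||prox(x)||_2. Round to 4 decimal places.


Step 1: Compute ||x||.
||x|| = 11.353
Step 2: Compute scaling factor.
scale = max(0, 1 - 2.41/11.353) = 0.7877
Step 3: prox(x) = [5.4628, 5.7899, -3.9613, -0.9593]
||prox(x)|| = 8.943
Step 4: Proximal objective.
0.5*||prox-x||^2 = 2.9041
lambda*||prox|| = 21.5526
Total = 24.4566


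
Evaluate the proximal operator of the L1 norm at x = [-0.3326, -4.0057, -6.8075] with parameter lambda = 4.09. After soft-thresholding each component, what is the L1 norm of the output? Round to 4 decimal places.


Soft-thresholding with lambda = 4.09:
prox(-0.3326) = sign(-0.3326)*max(|-0.3326| - 4.09, 0) = 0.0
prox(-4.0057) = sign(-4.0057)*max(|-4.0057| - 4.09, 0) = 0.0
prox(-6.8075) = sign(-6.8075)*max(|-6.8075| - 4.09, 0) = -2.7175
prox(x) = [0.0, 0.0, -2.7175]
||prox(x)||_1 = 0.0 + 0.0 + 2.7175 = 2.7175


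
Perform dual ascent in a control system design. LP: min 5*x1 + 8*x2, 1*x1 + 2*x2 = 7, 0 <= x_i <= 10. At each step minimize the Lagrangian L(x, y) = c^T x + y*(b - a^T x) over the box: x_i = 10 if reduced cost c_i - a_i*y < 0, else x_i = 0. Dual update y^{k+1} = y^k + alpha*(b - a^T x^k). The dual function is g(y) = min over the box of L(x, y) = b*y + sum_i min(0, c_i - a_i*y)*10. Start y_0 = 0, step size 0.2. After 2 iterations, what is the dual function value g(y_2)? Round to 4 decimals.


Dual ascent for LP: min 5*x1 + 8*x2, 1*x1 + 2*x2 = 7, 0 <= x_i <= 10
Step 1: y^k = 0.0, reduced costs: (5.0, 8.0)
  x^k = (0.0, 0.0), subgradient = b - a^T x = 7.0
  y^{k+1} = 0.0 + 0.2*7.0 = 1.4
Step 2: y^k = 1.4, reduced costs: (3.6, 5.2)
  x^k = (0.0, 0.0), subgradient = b - a^T x = 7.0
  y^{k+1} = 1.4 + 0.2*7.0 = 2.8
Dual objective at y_2 = 2.8: reduced costs (2.2, 2.4), box minimizer x = (0.0, 0.0)
g(y_2) = b*y + (c1 - a1*y)*x1 + (c2 - a2*y)*x2 = 7*2.8 + 2.2*0.0 + 2.4*0.0 = 19.6 + 0.0 + 0.0 = 19.6


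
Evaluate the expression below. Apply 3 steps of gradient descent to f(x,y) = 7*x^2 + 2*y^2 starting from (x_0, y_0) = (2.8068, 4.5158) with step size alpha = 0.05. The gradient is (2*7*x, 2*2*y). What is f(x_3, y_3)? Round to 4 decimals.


Gradient descent on f(x,y) = 7*x^2 + 2*y^2.
Starting point: (2.8068, 4.5158), alpha = 0.05
Step 1: grad_x = 2*7*2.8068 = 39.2952, grad_y = 2*2*4.5158 = 18.0632
  x_1 = 2.8068 - 0.05*39.2952 = 0.842
  y_1 = 4.5158 - 0.05*18.0632 = 3.6126
Step 2: grad_x = 2*7*0.842 = 11.7886, grad_y = 2*2*3.6126 = 14.4506
  x_2 = 0.842 - 0.05*11.7886 = 0.2526
  y_2 = 3.6126 - 0.05*14.4506 = 2.8901
Step 3: grad_x = 2*7*0.2526 = 3.5366, grad_y = 2*2*2.8901 = 11.5604
  x_3 = 0.2526 - 0.05*3.5366 = 0.0758
  y_3 = 2.8901 - 0.05*11.5604 = 2.3121
f(0.0758, 2.3121) = 7*0.0758^2 + 2*2.3121^2 = 10.7317


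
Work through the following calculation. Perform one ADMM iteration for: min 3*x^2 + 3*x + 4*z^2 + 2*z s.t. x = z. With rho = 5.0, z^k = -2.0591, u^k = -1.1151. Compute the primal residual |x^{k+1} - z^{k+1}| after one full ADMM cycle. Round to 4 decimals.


ADMM iteration with rho = 5.0, z^k = -2.0591, u^k = -1.1151
Step 1: x-update.
Minimize 3*x^2 + 3*x + (5.0/2)*(x + 2.0591 - 1.1151)^2
FOC: (2*3 + 5.0)*x = -3 + 5.0*(-2.0591 + 1.1151)
x^{k+1} = -0.7018
Step 2: z-update.
Minimize 4*z^2 + 2*z + (5.0/2)*(-0.7018 - z - 1.1151)^2
FOC: (2*4 + 5.0)*z = -2 + 5.0*(-0.7018 - 1.1151)
z^{k+1} = -0.8527
Step 3: u-update.
u^{k+1} = -1.1151 - 0.7018 + 0.8527 = -0.9643
Step 4: Primal residual = |-0.7018 + 0.8527| = 0.1508


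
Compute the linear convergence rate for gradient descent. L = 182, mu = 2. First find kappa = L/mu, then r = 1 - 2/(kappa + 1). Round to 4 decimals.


Step 1: Compute the condition number.
kappa = L/mu = 182/2 = 91.0
Step 2: Compute the convergence rate.
r = 1 - 2/(kappa + 1) = 1 - 2*mu/(L + mu) = (L - mu)/(L + mu) = 180/184 = 0.9783


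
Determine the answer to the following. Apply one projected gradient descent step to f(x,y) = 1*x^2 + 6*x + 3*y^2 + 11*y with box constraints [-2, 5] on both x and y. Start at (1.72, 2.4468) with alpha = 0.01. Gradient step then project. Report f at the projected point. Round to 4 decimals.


Step 1: Compute gradient at (1.72, 2.4468).
grad_x = 2*1*1.72 + 6 = 9.44
grad_y = 2*3*2.4468 + 11 = 25.6808
Step 2: Gradient step.
x_raw = 1.72 - 0.01*9.44 = 1.6256
y_raw = 2.4468 - 0.01*25.6808 = 2.19
Step 3: Project onto [-2, 5].
x_proj = clip(1.6256) = 1.6256
y_proj = clip(2.19) = 2.19
Step 4: Evaluate f.
f(1.6256, 2.19) = 50.8743


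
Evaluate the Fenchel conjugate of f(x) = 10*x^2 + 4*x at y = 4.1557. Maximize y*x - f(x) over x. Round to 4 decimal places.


f*(y) = sup_x {y*x - a*x^2 - b*x} = sup_x {(y-b)*x - a*x^2}
FOC: (y - b) - 2a*x = 0 => x* = (y - b)/(2a)
x* = (4.1557 - 4)/(2*10) = 0.0078
f*(4.1557) = (y-b)^2/(4a) = (4.1557 - 4)^2/(4*10)
= 0.0242/40 = 0.0006


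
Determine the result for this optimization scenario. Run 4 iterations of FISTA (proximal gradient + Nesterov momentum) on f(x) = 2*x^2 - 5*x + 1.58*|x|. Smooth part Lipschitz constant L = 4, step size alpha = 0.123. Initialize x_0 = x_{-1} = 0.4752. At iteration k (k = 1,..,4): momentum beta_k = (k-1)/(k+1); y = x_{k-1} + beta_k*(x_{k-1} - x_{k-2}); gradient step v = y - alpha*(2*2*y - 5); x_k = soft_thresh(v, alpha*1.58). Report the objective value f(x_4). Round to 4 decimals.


FISTA on f(x) = 2*x^2 - 5*x + 1.58*|x|
L = 4, alpha = 0.123
Iteration 1: beta = 0.0, y = 0.4752 + 0.0*(0.4752 - 0.4752) = 0.4752
  grad(y) = -3.0992, v = y - alpha*grad = 0.8564
  prox(v) = soft_thresh(0.8564, 0.1943) = 0.6621
Iteration 2: beta = 0.3333, y = 0.6621 + 0.3333*(0.6621 - 0.4752) = 0.7243
  grad(y) = -2.1026, v = y - alpha*grad = 0.983
  prox(v) = soft_thresh(0.983, 0.1943) = 0.7886
Iteration 3: beta = 0.5, y = 0.7886 + 0.5*(0.7886 - 0.6621) = 0.8519
  grad(y) = -1.5923, v = y - alpha*grad = 1.0478
  prox(v) = soft_thresh(1.0478, 0.1943) = 0.8534
Iteration 4: beta = 0.6, y = 0.8534 + 0.6*(0.8534 - 0.7886) = 0.8923
  grad(y) = -1.4307, v = y - alpha*grad = 1.0683
  prox(v) = soft_thresh(1.0683, 0.1943) = 0.874
f(x_4) = 2*0.874^2 - 5*0.874 + 1.58*|0.874| = -1.4613


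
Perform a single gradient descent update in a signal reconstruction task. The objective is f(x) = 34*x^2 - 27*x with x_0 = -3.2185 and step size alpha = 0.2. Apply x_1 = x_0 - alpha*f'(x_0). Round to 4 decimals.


We compute the gradient at x_0 and apply the update.
f'(x) = 68*x - 27
f'(-3.2185) = 68*-3.2185 - 27 = -245.858
x_1 = -3.2185 - 0.2*-245.858 = 45.9531


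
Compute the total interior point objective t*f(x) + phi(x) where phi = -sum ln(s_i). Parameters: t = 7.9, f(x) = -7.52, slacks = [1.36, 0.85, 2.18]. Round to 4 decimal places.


Step 1: Compute log-barrier.
ln values: [0.3075, -0.1625, 0.7793]
phi = -(0.3075 - 0.1625 + 0.7793) = -0.9243
Step 2: Compute augmented objective.
t*f(x) = 7.9*-7.52 = -59.408
Total = -59.408 - 0.9243 = -60.3323


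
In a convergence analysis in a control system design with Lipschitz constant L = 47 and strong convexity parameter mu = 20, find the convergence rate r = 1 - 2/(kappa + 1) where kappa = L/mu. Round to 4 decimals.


Step 1: Compute the condition number.
kappa = L/mu = 47/20 = 2.35
Step 2: Compute the convergence rate.
r = 1 - 2/(kappa + 1) = 1 - 2*mu/(L + mu) = (L - mu)/(L + mu) = 27/67 = 0.403


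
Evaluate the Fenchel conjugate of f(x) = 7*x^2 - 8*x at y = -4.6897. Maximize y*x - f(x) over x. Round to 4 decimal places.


f*(y) = sup_x {y*x - a*x^2 - b*x} = sup_x {(y-b)*x - a*x^2}
FOC: (y - b) - 2a*x = 0 => x* = (y - b)/(2a)
x* = (-4.6897 + 8)/(2*7) = 0.2365
f*(-4.6897) = (y-b)^2/(4a) = (-4.6897 + 8)^2/(4*7)
= 10.9581/28 = 0.3914


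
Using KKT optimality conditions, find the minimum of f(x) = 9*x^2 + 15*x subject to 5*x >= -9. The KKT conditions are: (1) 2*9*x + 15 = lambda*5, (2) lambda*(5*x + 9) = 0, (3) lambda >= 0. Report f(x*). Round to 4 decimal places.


Step 1: Try lambda = 0 (constraint inactive).
Stationarity: 2*9*x + 15 = 0
x* = -15/(2*9) = -5/6 = -0.8333 (rounded; the exact value -5/6 is used below)
Check constraint: 5*-0.8333 = -4.1665 >= -9 -- satisfied.
Step 2: Compute optimal value.
f(x*) = 9*(-5/6)^2 + 15*(-5/6) = -6.25


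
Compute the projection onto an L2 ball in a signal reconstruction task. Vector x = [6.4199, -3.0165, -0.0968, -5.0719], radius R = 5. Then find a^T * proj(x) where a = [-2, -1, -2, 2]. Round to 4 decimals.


Step 1: Compute ||x|| (intermediates to 6 decimals).
||x|| = sqrt(6.4199^2 + (-3.0165)^2 + (-0.0968)^2 + (-5.0719)^2) = 8.720546
Step 2: Project.
Since ||x|| > R, scale = R/||x|| = 5/8.720546 = 0.573359, proj(x) = scale * x
proj(x) = [3.680907, -1.729537, -0.055501, -2.90802]
Step 3: Dot product.
a^T * proj(x) = -2*3.680907 - 1*(-1.729537) - 2*(-0.055501) + 2*(-2.90802) = -11.3373


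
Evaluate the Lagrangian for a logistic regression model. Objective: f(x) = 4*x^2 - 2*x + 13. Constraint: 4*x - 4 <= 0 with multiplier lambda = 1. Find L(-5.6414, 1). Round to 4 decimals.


Step 1: Evaluate f(x).
f(-5.6414) = 4*(-5.6414)^2 - 2*(-5.6414) + 13 = 151.5844
Step 2: Evaluate g(x).
g(-5.6414) = 4*-5.6414 - 4 = -26.5656
Step 3: Compute Lagrangian.
L = 151.5844 + 1*-26.5656 = 125.0188


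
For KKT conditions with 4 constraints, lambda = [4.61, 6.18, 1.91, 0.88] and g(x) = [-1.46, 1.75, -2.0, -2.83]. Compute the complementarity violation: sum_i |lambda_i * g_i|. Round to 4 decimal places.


KKT complementary slackness check:
lambda_1 * g_1 = 4.61 * -1.46 = -6.7306
lambda_2 * g_2 = 6.18 * 1.75 = 10.815
lambda_3 * g_3 = 1.91 * -2.0 = -3.82
lambda_4 * g_4 = 0.88 * -2.83 = -2.4904
Total violation = 6.7306 + 10.815 + 3.82 + 2.4904 = 23.856


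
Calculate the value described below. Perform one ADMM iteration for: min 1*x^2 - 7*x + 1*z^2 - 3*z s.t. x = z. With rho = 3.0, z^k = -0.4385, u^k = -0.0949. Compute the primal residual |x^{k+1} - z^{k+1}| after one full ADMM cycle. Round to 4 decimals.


ADMM iteration with rho = 3.0, z^k = -0.4385, u^k = -0.0949
Step 1: x-update.
Minimize 1*x^2 - 7*x + (3.0/2)*(x + 0.4385 - 0.0949)^2
FOC: (2*1 + 3.0)*x = 7 + 3.0*(-0.4385 + 0.0949)
x^{k+1} = 1.1938
Step 2: z-update.
Minimize 1*z^2 - 3*z + (3.0/2)*(1.1938 - z - 0.0949)^2
FOC: (2*1 + 3.0)*z = 3 + 3.0*(1.1938 - 0.0949)
z^{k+1} = 1.2594
Step 3: u-update.
u^{k+1} = -0.0949 + 1.1938 - 1.2594 = -0.1604
Step 4: Primal residual = |1.1938 - 1.2594| = 0.0655


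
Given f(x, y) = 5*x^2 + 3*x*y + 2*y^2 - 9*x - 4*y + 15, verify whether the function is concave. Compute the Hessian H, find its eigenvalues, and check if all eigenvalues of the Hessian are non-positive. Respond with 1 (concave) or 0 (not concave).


The Hessian of f(x,y) = 5*x^2 + 3*x*y + 2*y^2 - 9*x - 4*y + 15 is:
H = [[10, 3], [3, 4]]
Trace = 10 + 4 = 14
Determinant = 10*4 - (3)^2 = 31
Discriminant = (14)^2 - 4*31 = 72.0
Eigenvalues: lambda_1 = 2.7574, lambda_2 = 11.2426
The function is not concave.

0


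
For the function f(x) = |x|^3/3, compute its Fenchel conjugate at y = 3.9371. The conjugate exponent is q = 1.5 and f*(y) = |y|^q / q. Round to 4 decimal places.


The conjugate exponent q satisfies 1/p + 1/q = 1.
p = 3, so q = 3/(3 - 1) = 1.5
|y|^q = 3.9371^1.5 = 7.812
f*(3.9371) = 7.812 / 1.5 = 5.208


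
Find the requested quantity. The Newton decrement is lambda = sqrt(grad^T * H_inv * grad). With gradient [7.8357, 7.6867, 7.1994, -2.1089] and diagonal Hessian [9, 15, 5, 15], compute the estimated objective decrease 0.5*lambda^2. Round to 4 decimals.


Step 1: H is diagonal, so H^(-1) * g = [0.8706, 0.5124, 1.4399, -0.1406].
Step 2: g^T H^(-1) g = sum_i g_i^2 / H_ii
  = (7.8357)^2/9 + (7.6867)^2/15 + (7.1994)^2/5 + (-2.1089)^2/15
  = 6.822 + 3.939 + 10.3663 + 0.2965 = 21.4238
Step 3: Objective decrease = 0.5 * g^T H^(-1) g = 10.7119


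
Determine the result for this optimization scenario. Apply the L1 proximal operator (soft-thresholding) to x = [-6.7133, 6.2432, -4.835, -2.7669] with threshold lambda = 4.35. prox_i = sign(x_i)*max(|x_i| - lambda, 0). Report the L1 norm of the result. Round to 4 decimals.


Soft-thresholding with lambda = 4.35:
prox(-6.7133) = sign(-6.7133)*max(|-6.7133| - 4.35, 0) = -2.3633
prox(6.2432) = sign(6.2432)*max(|6.2432| - 4.35, 0) = 1.8932
prox(-4.835) = sign(-4.835)*max(|-4.835| - 4.35, 0) = -0.485
prox(-2.7669) = sign(-2.7669)*max(|-2.7669| - 4.35, 0) = 0.0
prox(x) = [-2.3633, 1.8932, -0.485, 0.0]
||prox(x)||_1 = 2.3633 + 1.8932 + 0.485 + 0.0 = 4.7415


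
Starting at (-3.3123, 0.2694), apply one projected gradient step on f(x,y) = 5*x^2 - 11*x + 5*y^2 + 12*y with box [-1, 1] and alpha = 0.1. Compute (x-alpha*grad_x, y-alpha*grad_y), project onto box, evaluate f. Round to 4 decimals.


Step 1: Compute gradient at (-3.3123, 0.2694).
grad_x = 2*5*-3.3123 - 11 = -44.123
grad_y = 2*5*0.2694 + 12 = 14.694
Step 2: Gradient step.
x_raw = -3.3123 - 0.1*-44.123 = 1.1
y_raw = 0.2694 - 0.1*14.694 = -1.2
Step 3: Project onto [-1, 1].
x_proj = clip(1.1) = 1.0
y_proj = clip(-1.2) = -1.0
Step 4: Evaluate f.
f(1.0, -1.0) = -13.0


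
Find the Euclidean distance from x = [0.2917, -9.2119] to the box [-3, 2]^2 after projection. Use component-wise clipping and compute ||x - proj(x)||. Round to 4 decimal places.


Project each component onto [-3, 2].
clip(0.2917) = 0.2917, clip(-9.2119) = -3.0
Projection = [0.2917, -3.0]
Squared diffs: [0.0, 38.5877]
Distance = sqrt(38.5877) = 6.2119


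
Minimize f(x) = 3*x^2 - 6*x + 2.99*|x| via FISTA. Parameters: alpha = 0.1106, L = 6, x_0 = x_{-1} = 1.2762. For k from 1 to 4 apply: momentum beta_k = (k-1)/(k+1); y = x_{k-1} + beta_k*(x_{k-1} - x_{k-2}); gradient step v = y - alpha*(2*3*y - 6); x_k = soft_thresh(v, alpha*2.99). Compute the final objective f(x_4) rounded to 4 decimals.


FISTA on f(x) = 3*x^2 - 6*x + 2.99*|x|
L = 6, alpha = 0.1106
Iteration 1: beta = 0.0, y = 1.2762 + 0.0*(1.2762 - 1.2762) = 1.2762
  grad(y) = 1.6572, v = y - alpha*grad = 1.0929
  prox(v) = soft_thresh(1.0929, 0.3307) = 0.7622
Iteration 2: beta = 0.3333, y = 0.7622 + 0.3333*(0.7622 - 1.2762) = 0.5909
  grad(y) = -2.4546, v = y - alpha*grad = 0.8624
  prox(v) = soft_thresh(0.8624, 0.3307) = 0.5317
Iteration 3: beta = 0.5, y = 0.5317 + 0.5*(0.5317 - 0.7622) = 0.4164
  grad(y) = -3.5015, v = y - alpha*grad = 0.8037
  prox(v) = soft_thresh(0.8037, 0.3307) = 0.473
Iteration 4: beta = 0.6, y = 0.473 + 0.6*(0.473 - 0.5317) = 0.4378
  grad(y) = -3.3734, v = y - alpha*grad = 0.8109
  prox(v) = soft_thresh(0.8109, 0.3307) = 0.4802
f(x_4) = 3*0.4802^2 - 6*0.4802 + 2.99*|0.4802| = -0.7536


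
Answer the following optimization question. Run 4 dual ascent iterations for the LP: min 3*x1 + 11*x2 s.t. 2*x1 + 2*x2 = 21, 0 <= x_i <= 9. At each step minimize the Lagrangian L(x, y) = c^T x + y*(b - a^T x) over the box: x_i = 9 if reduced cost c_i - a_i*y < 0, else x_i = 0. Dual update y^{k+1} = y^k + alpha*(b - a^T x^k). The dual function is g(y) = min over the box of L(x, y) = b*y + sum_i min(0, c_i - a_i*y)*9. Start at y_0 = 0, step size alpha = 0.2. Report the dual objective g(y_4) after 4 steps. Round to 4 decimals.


Dual ascent for LP: min 3*x1 + 11*x2, 2*x1 + 2*x2 = 21, 0 <= x_i <= 9
Step 1: y^k = 0.0, reduced costs: (3.0, 11.0)
  x^k = (0.0, 0.0), subgradient = b - a^T x = 21.0
  y^{k+1} = 0.0 + 0.2*21.0 = 4.2
Step 2: y^k = 4.2, reduced costs: (-5.4, 2.6)
  x^k = (9.0, 0.0), subgradient = b - a^T x = 3.0
  y^{k+1} = 4.2 + 0.2*3.0 = 4.8
Step 3: y^k = 4.8, reduced costs: (-6.6, 1.4)
  x^k = (9.0, 0.0), subgradient = b - a^T x = 3.0
  y^{k+1} = 4.8 + 0.2*3.0 = 5.4
Step 4: y^k = 5.4, reduced costs: (-7.8, 0.2)
  x^k = (9.0, 0.0), subgradient = b - a^T x = 3.0
  y^{k+1} = 5.4 + 0.2*3.0 = 6.0
Dual objective at y_4 = 6.0: reduced costs (-9.0, -1.0), box minimizer x = (9.0, 9.0)
g(y_4) = b*y + (c1 - a1*y)*x1 + (c2 - a2*y)*x2 = 21*6.0 + (-9.0)*9.0 + (-1.0)*9.0 = 126.0 - 81.0 - 9.0 = 36.0


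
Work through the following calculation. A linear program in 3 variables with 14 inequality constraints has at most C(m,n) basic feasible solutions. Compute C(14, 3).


Each vertex corresponds to some choice of n active constraints out of m, so the number of vertices is at most C(m, n) = m! / (n!(m-n)!).
m = 14, n = 3
Numerator: 14 * 13 * 12
Denominator: 3! = 6
C(14, 3) = 364


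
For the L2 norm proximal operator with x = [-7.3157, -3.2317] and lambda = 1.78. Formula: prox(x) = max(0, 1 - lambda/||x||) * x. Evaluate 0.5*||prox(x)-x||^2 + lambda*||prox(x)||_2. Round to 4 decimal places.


Step 1: Compute ||x||.
||x|| = 7.9977
Step 2: Compute scaling factor.
scale = max(0, 1 - 1.78/7.9977) = 0.7774
Step 3: prox(x) = [-5.6875, -2.5124]
||prox(x)|| = 6.2177
Step 4: Proximal objective.
0.5*||prox-x||^2 = 1.5842
lambda*||prox|| = 11.0675
Total = 12.6517


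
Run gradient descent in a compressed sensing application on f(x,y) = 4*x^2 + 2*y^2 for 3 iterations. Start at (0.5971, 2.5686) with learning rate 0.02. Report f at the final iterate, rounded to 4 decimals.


Gradient descent on f(x,y) = 4*x^2 + 2*y^2.
Starting point: (0.5971, 2.5686), alpha = 0.02
Step 1: grad_x = 2*4*0.5971 = 4.7768, grad_y = 2*2*2.5686 = 10.2744
  x_1 = 0.5971 - 0.02*4.7768 = 0.5016
  y_1 = 2.5686 - 0.02*10.2744 = 2.3631
Step 2: grad_x = 2*4*0.5016 = 4.0125, grad_y = 2*2*2.3631 = 9.4524
  x_2 = 0.5016 - 0.02*4.0125 = 0.4213
  y_2 = 2.3631 - 0.02*9.4524 = 2.1741
Step 3: grad_x = 2*4*0.4213 = 3.3705, grad_y = 2*2*2.1741 = 8.6963
  x_3 = 0.4213 - 0.02*3.3705 = 0.3539
  y_3 = 2.1741 - 0.02*8.6963 = 2.0001
f(0.3539, 2.0001) = 4*0.3539^2 + 2*2.0001^2 = 8.5021


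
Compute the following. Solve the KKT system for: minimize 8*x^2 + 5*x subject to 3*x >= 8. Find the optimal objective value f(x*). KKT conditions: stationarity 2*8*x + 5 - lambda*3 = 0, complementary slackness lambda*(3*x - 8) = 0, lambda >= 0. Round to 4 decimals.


Step 1: Try lambda = 0 (constraint inactive).
x_unc = -5/(2*8) = -0.3125
Check: 3*-0.3125 = -0.9375 < 8 -- violated!
Step 2: Constraint must be active: 3*x = 8
x* = 8/3 = 2.6667 (rounded; the exact value 8/3 is used below)
lambda = (2*8*(8/3) + 5)/3 = 15.8889
Step 3: Compute optimal value.
f(x*) = 8*(8/3)^2 + 5*(8/3) = 70.2222


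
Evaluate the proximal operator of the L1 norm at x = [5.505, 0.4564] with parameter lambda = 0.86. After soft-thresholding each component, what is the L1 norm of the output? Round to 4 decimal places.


Soft-thresholding with lambda = 0.86:
prox(5.505) = sign(5.505)*max(|5.505| - 0.86, 0) = 4.645
prox(0.4564) = sign(0.4564)*max(|0.4564| - 0.86, 0) = 0.0
prox(x) = [4.645, 0.0]
||prox(x)||_1 = 4.645 + 0.0 = 4.645


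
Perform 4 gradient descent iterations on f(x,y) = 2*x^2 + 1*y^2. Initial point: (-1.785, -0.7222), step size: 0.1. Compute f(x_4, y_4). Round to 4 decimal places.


Gradient descent on f(x,y) = 2*x^2 + 1*y^2.
Starting point: (-1.785, -0.7222), alpha = 0.1
Step 1: grad_x = 2*2*-1.785 = -7.14, grad_y = 2*1*-0.7222 = -1.4444
  x_1 = -1.785 - 0.1*-7.14 = -1.071
  y_1 = -0.7222 - 0.1*-1.4444 = -0.5778
Step 2: grad_x = 2*2*-1.071 = -4.284, grad_y = 2*1*-0.5778 = -1.1555
  x_2 = -1.071 - 0.1*-4.284 = -0.6426
  y_2 = -0.5778 - 0.1*-1.1555 = -0.4622
Step 3: grad_x = 2*2*-0.6426 = -2.5704, grad_y = 2*1*-0.4622 = -0.9244
  x_3 = -0.6426 - 0.1*-2.5704 = -0.3856
  y_3 = -0.4622 - 0.1*-0.9244 = -0.3698
Step 4: grad_x = 2*2*-0.3856 = -1.5422, grad_y = 2*1*-0.3698 = -0.7395
  x_4 = -0.3856 - 0.1*-1.5422 = -0.2313
  y_4 = -0.3698 - 0.1*-0.7395 = -0.2958
f(-0.2313, -0.2958) = 2*(-0.2313)^2 + 1*(-0.2958)^2 = 0.1945


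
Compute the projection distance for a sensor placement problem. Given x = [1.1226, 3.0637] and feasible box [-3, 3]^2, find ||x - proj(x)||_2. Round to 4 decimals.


Project each component onto [-3, 3].
clip(1.1226) = 1.1226, clip(3.0637) = 3.0
Projection = [1.1226, 3.0]
Squared diffs: [0.0, 0.0041]
Distance = sqrt(0.0041) = 0.0637


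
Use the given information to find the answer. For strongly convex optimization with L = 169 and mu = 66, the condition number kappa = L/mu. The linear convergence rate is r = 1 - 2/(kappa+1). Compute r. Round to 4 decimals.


Step 1: Compute the condition number.
kappa = L/mu = 169/66 = 2.5606
Step 2: Compute the convergence rate.
r = 1 - 2/(kappa + 1) = 1 - 2*mu/(L + mu) = (L - mu)/(L + mu) = 103/235 = 0.4383


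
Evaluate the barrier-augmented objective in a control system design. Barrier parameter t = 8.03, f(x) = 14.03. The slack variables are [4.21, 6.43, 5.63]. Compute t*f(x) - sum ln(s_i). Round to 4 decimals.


Step 1: Compute log-barrier.
ln values: [1.4375, 1.861, 1.7281]
phi = -(1.4375 + 1.861 + 1.7281) = -5.0265
Step 2: Compute augmented objective.
t*f(x) = 8.03*14.03 = 112.6609
Total = 112.6609 - 5.0265 = 107.6344


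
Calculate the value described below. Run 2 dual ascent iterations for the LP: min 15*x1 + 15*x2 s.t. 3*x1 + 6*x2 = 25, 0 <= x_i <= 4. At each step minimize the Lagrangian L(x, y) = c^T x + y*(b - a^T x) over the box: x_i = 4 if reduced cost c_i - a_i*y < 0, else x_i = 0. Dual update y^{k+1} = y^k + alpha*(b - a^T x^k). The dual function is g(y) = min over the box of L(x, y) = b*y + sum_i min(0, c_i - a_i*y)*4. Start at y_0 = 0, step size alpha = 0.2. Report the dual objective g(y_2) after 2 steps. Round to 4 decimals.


Dual ascent for LP: min 15*x1 + 15*x2, 3*x1 + 6*x2 = 25, 0 <= x_i <= 4
Step 1: y^k = 0.0, reduced costs: (15.0, 15.0)
  x^k = (0.0, 0.0), subgradient = b - a^T x = 25.0
  y^{k+1} = 0.0 + 0.2*25.0 = 5.0
Step 2: y^k = 5.0, reduced costs: (0.0, -15.0)
  x^k = (0.0, 4.0), subgradient = b - a^T x = 1.0
  y^{k+1} = 5.0 + 0.2*1.0 = 5.2
Dual objective at y_2 = 5.2: reduced costs (-0.6, -16.2), box minimizer x = (4.0, 4.0)
g(y_2) = b*y + (c1 - a1*y)*x1 + (c2 - a2*y)*x2 = 25*5.2 + (-0.6)*4.0 + (-16.2)*4.0 = 130.0 - 2.4 - 64.8 = 62.8


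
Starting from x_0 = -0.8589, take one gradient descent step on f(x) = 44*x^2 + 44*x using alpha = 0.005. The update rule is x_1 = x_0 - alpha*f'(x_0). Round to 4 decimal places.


We compute the gradient at x_0 and apply the update.
f'(x) = 88*x + 44
f'(-0.8589) = 88*-0.8589 + 44 = -31.5832
x_1 = -0.8589 - 0.005*-31.5832 = -0.701


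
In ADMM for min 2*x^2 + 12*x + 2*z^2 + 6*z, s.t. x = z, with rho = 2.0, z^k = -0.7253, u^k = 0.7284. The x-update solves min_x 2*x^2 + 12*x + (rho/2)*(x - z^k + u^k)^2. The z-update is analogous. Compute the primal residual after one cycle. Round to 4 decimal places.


ADMM iteration with rho = 2.0, z^k = -0.7253, u^k = 0.7284
Step 1: x-update.
Minimize 2*x^2 + 12*x + (2.0/2)*(x + 0.7253 + 0.7284)^2
FOC: (2*2 + 2.0)*x = -12 + 2.0*(-0.7253 - 0.7284)
x^{k+1} = -2.4846
Step 2: z-update.
Minimize 2*z^2 + 6*z + (2.0/2)*(-2.4846 - z + 0.7284)^2
FOC: (2*2 + 2.0)*z = -6 + 2.0*(-2.4846 + 0.7284)
z^{k+1} = -1.5854
Step 3: u-update.
u^{k+1} = 0.7284 - 2.4846 + 1.5854 = -0.1708
Step 4: Primal residual = |-2.4846 + 1.5854| = 0.8992


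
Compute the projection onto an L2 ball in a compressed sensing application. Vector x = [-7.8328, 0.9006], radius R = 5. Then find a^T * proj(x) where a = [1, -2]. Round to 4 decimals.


Step 1: Compute ||x|| (intermediates to 6 decimals).
||x|| = sqrt((-7.8328)^2 + 0.9006^2) = 7.884405
Step 2: Project.
Since ||x|| > R, scale = R/||x|| = 5/7.884405 = 0.634163, proj(x) = scale * x
proj(x) = [-4.967272, 0.571127]
Step 3: Dot product.
a^T * proj(x) = 1*(-4.967272) - 2*0.571127 = -6.1095


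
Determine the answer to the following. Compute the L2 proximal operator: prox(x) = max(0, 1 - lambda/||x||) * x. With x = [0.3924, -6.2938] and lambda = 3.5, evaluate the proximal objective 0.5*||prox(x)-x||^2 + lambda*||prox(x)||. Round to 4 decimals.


Step 1: Compute ||x||.
||x|| = 6.306
Step 2: Compute scaling factor.
scale = max(0, 1 - 3.5/6.306) = 0.445
Step 3: prox(x) = [0.1746, -2.8006]
||prox(x)|| = 2.806
Step 4: Proximal objective.
0.5*||prox-x||^2 = 6.125
lambda*||prox|| = 9.821
Total = 15.9461


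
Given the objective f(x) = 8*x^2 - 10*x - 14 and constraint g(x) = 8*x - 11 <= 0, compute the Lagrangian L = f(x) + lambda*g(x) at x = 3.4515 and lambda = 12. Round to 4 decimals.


Step 1: Evaluate f(x).
f(3.4515) = 8*3.4515^2 - 10*3.4515 - 14 = 46.7878
Step 2: Evaluate g(x).
g(3.4515) = 8*3.4515 - 11 = 16.612
Step 3: Compute Lagrangian.
L = 46.7878 + 12*16.612 = 246.1318


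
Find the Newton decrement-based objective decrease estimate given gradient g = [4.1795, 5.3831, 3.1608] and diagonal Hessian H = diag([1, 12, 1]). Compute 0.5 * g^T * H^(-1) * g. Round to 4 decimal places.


Step 1: H is diagonal, so H^(-1) * g = [4.1795, 0.4486, 3.1608].
Step 2: g^T H^(-1) g = sum_i g_i^2 / H_ii
  = (4.1795)^2/1 + (5.3831)^2/12 + (3.1608)^2/1
  = 17.4682 + 2.4148 + 9.9907 = 29.8737
Step 3: Objective decrease = 0.5 * g^T H^(-1) g = 14.9368


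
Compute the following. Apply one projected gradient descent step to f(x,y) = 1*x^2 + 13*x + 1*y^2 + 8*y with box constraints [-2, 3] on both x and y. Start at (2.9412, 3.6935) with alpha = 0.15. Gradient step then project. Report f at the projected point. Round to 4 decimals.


Step 1: Compute gradient at (2.9412, 3.6935).
grad_x = 2*1*2.9412 + 13 = 18.8824
grad_y = 2*1*3.6935 + 8 = 15.387
Step 2: Gradient step.
x_raw = 2.9412 - 0.15*18.8824 = 0.1088
y_raw = 3.6935 - 0.15*15.387 = 1.3855
Step 3: Project onto [-2, 3].
x_proj = clip(0.1088) = 0.1088
y_proj = clip(1.3855) = 1.3855
Step 4: Evaluate f.
f(0.1088, 1.3855) = 14.4298


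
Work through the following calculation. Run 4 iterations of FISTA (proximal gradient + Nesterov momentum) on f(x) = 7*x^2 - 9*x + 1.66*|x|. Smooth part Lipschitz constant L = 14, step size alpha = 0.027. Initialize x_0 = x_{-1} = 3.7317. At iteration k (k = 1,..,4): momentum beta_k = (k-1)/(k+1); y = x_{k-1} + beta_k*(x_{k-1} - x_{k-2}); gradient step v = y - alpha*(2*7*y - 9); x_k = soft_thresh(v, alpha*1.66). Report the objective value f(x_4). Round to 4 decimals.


FISTA on f(x) = 7*x^2 - 9*x + 1.66*|x|
L = 14, alpha = 0.027
Iteration 1: beta = 0.0, y = 3.7317 + 0.0*(3.7317 - 3.7317) = 3.7317
  grad(y) = 43.2438, v = y - alpha*grad = 2.5641
  prox(v) = soft_thresh(2.5641, 0.0448) = 2.5193
Iteration 2: beta = 0.3333, y = 2.5193 + 0.3333*(2.5193 - 3.7317) = 2.1152
  grad(y) = 20.6123, v = y - alpha*grad = 1.5586
  prox(v) = soft_thresh(1.5586, 0.0448) = 1.5138
Iteration 3: beta = 0.5, y = 1.5138 + 0.5*(1.5138 - 2.5193) = 1.0111
  grad(y) = 5.155, v = y - alpha*grad = 0.8719
  prox(v) = soft_thresh(0.8719, 0.0448) = 0.8271
Iteration 4: beta = 0.6, y = 0.8271 + 0.6*(0.8271 - 1.5138) = 0.415
  grad(y) = -3.1898, v = y - alpha*grad = 0.5011
  prox(v) = soft_thresh(0.5011, 0.0448) = 0.4563
f(x_4) = 7*0.4563^2 - 9*0.4563 + 1.66*|0.4563| = -1.8918


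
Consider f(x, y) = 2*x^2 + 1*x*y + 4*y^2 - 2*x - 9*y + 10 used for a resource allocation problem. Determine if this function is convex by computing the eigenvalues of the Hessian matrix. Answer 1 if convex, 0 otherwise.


The Hessian of f(x,y) = 2*x^2 + 1*x*y + 4*y^2 - 2*x - 9*y + 10 is:
H = [[4, 1], [1, 8]]
Trace = 4 + 8 = 12
Determinant = 4*8 - (1)^2 = 31
Discriminant = (12)^2 - 4*31 = 20.0
Eigenvalues: lambda_1 = 3.7639, lambda_2 = 8.2361
The function is convex.

1


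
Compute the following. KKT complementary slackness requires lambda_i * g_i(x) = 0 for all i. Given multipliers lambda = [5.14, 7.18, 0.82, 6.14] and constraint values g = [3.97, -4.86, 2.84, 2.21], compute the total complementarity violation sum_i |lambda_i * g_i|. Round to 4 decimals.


KKT complementary slackness check:
lambda_1 * g_1 = 5.14 * 3.97 = 20.4058
lambda_2 * g_2 = 7.18 * -4.86 = -34.8948
lambda_3 * g_3 = 0.82 * 2.84 = 2.3288
lambda_4 * g_4 = 6.14 * 2.21 = 13.5694
Total violation = 20.4058 + 34.8948 + 2.3288 + 13.5694 = 71.1988


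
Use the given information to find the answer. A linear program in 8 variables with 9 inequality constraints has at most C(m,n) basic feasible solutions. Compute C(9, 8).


Each vertex corresponds to some choice of n active constraints out of m, so the number of vertices is at most C(m, n) = m! / (n!(m-n)!).
m = 9, n = 8
Numerator: 9 * 8 * 7 * 6 * 5 * 4 * 3 * 2
Denominator: 8! = 40320
C(9, 8) = 9


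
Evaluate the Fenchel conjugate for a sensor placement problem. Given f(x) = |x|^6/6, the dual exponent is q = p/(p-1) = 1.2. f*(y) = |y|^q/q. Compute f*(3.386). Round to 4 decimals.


The conjugate exponent q satisfies 1/p + 1/q = 1.
p = 6, so q = 6/(6 - 1) = 1.2
|y|^q = 3.386^1.2 = 4.3214
f*(3.386) = 4.3214 / 1.2 = 3.6012


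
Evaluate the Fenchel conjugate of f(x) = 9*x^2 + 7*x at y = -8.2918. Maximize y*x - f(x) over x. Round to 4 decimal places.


f*(y) = sup_x {y*x - a*x^2 - b*x} = sup_x {(y-b)*x - a*x^2}
FOC: (y - b) - 2a*x = 0 => x* = (y - b)/(2a)
x* = (-8.2918 - 7)/(2*9) = -0.8495
f*(-8.2918) = (y-b)^2/(4a) = (-8.2918 - 7)^2/(4*9)
= 233.8391/36 = 6.4955


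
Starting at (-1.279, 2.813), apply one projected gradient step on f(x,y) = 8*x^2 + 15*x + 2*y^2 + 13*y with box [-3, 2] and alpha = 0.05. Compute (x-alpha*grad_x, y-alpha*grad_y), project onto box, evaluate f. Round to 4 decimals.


Step 1: Compute gradient at (-1.279, 2.813).
grad_x = 2*8*-1.279 + 15 = -5.464
grad_y = 2*2*2.813 + 13 = 24.252
Step 2: Gradient step.
x_raw = -1.279 - 0.05*-5.464 = -1.0058
y_raw = 2.813 - 0.05*24.252 = 1.6004
Step 3: Project onto [-3, 2].
x_proj = clip(-1.0058) = -1.0058
y_proj = clip(1.6004) = 1.6004
Step 4: Evaluate f.
f(-1.0058, 1.6004) = 18.9338


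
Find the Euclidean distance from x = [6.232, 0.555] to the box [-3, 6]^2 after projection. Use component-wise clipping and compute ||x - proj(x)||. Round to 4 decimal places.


Project each component onto [-3, 6].
clip(6.232) = 6.0, clip(0.555) = 0.555
Projection = [6.0, 0.555]
Squared diffs: [0.0538, 0.0]
Distance = sqrt(0.0538) = 0.232


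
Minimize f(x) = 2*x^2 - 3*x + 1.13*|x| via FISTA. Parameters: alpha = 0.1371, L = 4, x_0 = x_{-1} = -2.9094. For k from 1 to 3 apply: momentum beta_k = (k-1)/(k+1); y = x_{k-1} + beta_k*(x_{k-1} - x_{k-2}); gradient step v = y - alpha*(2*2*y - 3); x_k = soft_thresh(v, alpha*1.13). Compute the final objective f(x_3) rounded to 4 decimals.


FISTA on f(x) = 2*x^2 - 3*x + 1.13*|x|
L = 4, alpha = 0.1371
Iteration 1: beta = 0.0, y = -2.9094 + 0.0*(-2.9094 + 2.9094) = -2.9094
  grad(y) = -14.6376, v = y - alpha*grad = -0.9026
  prox(v) = soft_thresh(-0.9026, 0.1549) = -0.7477
Iteration 2: beta = 0.3333, y = -0.7477 + 0.3333*(-0.7477 + 2.9094) = -0.0271
  grad(y) = -3.1083, v = y - alpha*grad = 0.3991
  prox(v) = soft_thresh(0.3991, 0.1549) = 0.2441
Iteration 3: beta = 0.5, y = 0.2441 + 0.5*(0.2441 + 0.7477) = 0.7401
  grad(y) = -0.0398, v = y - alpha*grad = 0.7455
  prox(v) = soft_thresh(0.7455, 0.1549) = 0.5906
f(x_3) = 2*0.5906^2 - 3*0.5906 + 1.13*|0.5906| = -0.4068


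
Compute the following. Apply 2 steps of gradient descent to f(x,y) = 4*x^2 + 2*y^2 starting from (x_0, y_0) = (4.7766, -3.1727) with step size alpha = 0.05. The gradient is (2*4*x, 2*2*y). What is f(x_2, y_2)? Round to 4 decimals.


Gradient descent on f(x,y) = 4*x^2 + 2*y^2.
Starting point: (4.7766, -3.1727), alpha = 0.05
Step 1: grad_x = 2*4*4.7766 = 38.2128, grad_y = 2*2*-3.1727 = -12.6908
  x_1 = 4.7766 - 0.05*38.2128 = 2.866
  y_1 = -3.1727 - 0.05*-12.6908 = -2.5382
Step 2: grad_x = 2*4*2.866 = 22.9277, grad_y = 2*2*-2.5382 = -10.1526
  x_2 = 2.866 - 0.05*22.9277 = 1.7196
  y_2 = -2.5382 - 0.05*-10.1526 = -2.0305
f(1.7196, -2.0305) = 4*1.7196^2 + 2*(-2.0305)^2 = 20.0739


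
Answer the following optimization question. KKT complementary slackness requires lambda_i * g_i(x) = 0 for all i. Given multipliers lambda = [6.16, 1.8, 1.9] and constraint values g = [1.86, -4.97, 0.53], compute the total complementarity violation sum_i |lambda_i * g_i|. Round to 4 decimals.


KKT complementary slackness check:
lambda_1 * g_1 = 6.16 * 1.86 = 11.4576
lambda_2 * g_2 = 1.8 * -4.97 = -8.946
lambda_3 * g_3 = 1.9 * 0.53 = 1.007
Total violation = 11.4576 + 8.946 + 1.007 = 21.4106


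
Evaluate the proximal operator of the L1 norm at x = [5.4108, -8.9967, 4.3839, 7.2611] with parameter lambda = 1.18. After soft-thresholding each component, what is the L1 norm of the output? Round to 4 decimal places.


Soft-thresholding with lambda = 1.18:
prox(5.4108) = sign(5.4108)*max(|5.4108| - 1.18, 0) = 4.2308
prox(-8.9967) = sign(-8.9967)*max(|-8.9967| - 1.18, 0) = -7.8167
prox(4.3839) = sign(4.3839)*max(|4.3839| - 1.18, 0) = 3.2039
prox(7.2611) = sign(7.2611)*max(|7.2611| - 1.18, 0) = 6.0811
prox(x) = [4.2308, -7.8167, 3.2039, 6.0811]
||prox(x)||_1 = 4.2308 + 7.8167 + 3.2039 + 6.0811 = 21.3325


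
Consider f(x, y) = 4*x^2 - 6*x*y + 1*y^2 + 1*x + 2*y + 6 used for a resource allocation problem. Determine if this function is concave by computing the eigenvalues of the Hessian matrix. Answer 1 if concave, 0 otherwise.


The Hessian of f(x,y) = 4*x^2 - 6*x*y + 1*y^2 + 1*x + 2*y + 6 is:
H = [[8, -6], [-6, 2]]
Trace = 8 + 2 = 10
Determinant = 8*2 - (-6)^2 = -20
Discriminant = (10)^2 - 4*-20 = 180.0
Eigenvalues: lambda_1 = -1.7082, lambda_2 = 11.7082
The function is not concave.

0


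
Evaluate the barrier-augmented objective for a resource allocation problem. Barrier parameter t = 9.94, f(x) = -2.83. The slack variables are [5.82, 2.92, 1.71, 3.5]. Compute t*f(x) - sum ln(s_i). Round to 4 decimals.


Step 1: Compute log-barrier.
ln values: [1.7613, 1.0716, 0.5365, 1.2528]
phi = -(1.7613 + 1.0716 + 0.5365 + 1.2528) = -4.6221
Step 2: Compute augmented objective.
t*f(x) = 9.94*-2.83 = -28.1302
Total = -28.1302 - 4.6221 = -32.7523


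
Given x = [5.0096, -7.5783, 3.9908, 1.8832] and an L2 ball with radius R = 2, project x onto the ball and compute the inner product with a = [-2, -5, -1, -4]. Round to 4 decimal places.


Step 1: Compute ||x|| (intermediates to 6 decimals).
||x|| = sqrt(5.0096^2 + (-7.5783)^2 + 3.9908^2 + 1.8832^2) = 10.099488
Step 2: Project.
Since ||x|| > R, scale = R/||x|| = 2/10.099488 = 0.19803, proj(x) = scale * x
proj(x) = [0.992051, -1.500731, 0.790298, 0.37293]
Step 3: Dot product.
a^T * proj(x) = -2*0.992051 - 5*(-1.500731) - 1*0.790298 - 4*0.37293 = 3.2375


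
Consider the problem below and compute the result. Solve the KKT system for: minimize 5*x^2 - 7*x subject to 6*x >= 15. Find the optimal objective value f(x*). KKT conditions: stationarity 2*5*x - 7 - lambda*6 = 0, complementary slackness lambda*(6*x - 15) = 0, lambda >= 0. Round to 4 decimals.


Step 1: Try lambda = 0 (constraint inactive).
x_unc = 7/(2*5) = 0.7
Check: 6*0.7 = 4.2 < 15 -- violated!
Step 2: Constraint must be active: 6*x = 15
x* = 15/6 = 2.5
lambda = (2*5*2.5 - 7)/6 = 3.0
Step 3: Compute optimal value.
f(x*) = 5*2.5^2 - 7*2.5 = 13.75


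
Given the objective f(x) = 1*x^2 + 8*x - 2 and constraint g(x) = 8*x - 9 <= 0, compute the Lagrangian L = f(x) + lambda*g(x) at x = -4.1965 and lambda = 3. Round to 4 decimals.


Step 1: Evaluate f(x).
f(-4.1965) = 1*(-4.1965)^2 + 8*(-4.1965) - 2 = -17.9614
Step 2: Evaluate g(x).
g(-4.1965) = 8*-4.1965 - 9 = -42.572
Step 3: Compute Lagrangian.
L = -17.9614 + 3*-42.572 = -145.6774


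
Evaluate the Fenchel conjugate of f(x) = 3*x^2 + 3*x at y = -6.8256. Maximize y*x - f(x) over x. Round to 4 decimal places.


f*(y) = sup_x {y*x - a*x^2 - b*x} = sup_x {(y-b)*x - a*x^2}
FOC: (y - b) - 2a*x = 0 => x* = (y - b)/(2a)
x* = (-6.8256 - 3)/(2*3) = -1.6376
f*(-6.8256) = (y-b)^2/(4a) = (-6.8256 - 3)^2/(4*3)
= 96.5424/12 = 8.0452


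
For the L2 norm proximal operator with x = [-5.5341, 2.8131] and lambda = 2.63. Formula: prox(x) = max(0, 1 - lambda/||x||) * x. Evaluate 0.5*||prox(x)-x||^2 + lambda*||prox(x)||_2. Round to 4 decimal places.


Step 1: Compute ||x||.
||x|| = 6.208
Step 2: Compute scaling factor.
scale = max(0, 1 - 2.63/6.208) = 0.5764
Step 3: prox(x) = [-3.1896, 1.6213]
||prox(x)|| = 3.578
Step 4: Proximal objective.
0.5*||prox-x||^2 = 3.4585
lambda*||prox|| = 9.4101
Total = 12.8687


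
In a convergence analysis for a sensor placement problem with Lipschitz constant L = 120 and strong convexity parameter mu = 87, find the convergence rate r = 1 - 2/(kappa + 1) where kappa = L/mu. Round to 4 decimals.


Step 1: Compute the condition number.
kappa = L/mu = 120/87 = 1.3793
Step 2: Compute the convergence rate.
r = 1 - 2/(kappa + 1) = 1 - 2*mu/(L + mu) = (L - mu)/(L + mu) = 33/207 = 0.1594


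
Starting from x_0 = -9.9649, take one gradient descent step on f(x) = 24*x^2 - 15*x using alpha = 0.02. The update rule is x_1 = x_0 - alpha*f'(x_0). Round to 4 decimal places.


We compute the gradient at x_0 and apply the update.
f'(x) = 48*x - 15
f'(-9.9649) = 48*-9.9649 - 15 = -493.3152
x_1 = -9.9649 - 0.02*-493.3152 = -0.0986


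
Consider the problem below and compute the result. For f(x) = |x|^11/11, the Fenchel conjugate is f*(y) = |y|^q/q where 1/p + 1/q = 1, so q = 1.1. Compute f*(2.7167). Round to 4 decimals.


The conjugate exponent q satisfies 1/p + 1/q = 1.
p = 11, so q = 11/(11 - 1) = 1.1
|y|^q = 2.7167^1.1 = 3.0022
f*(2.7167) = 3.0022 / 1.1 = 2.7293


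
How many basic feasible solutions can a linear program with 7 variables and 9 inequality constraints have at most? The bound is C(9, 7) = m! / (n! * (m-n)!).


Each vertex corresponds to some choice of n active constraints out of m, so the number of vertices is at most C(m, n) = m! / (n!(m-n)!).
m = 9, n = 7
Numerator: 9 * 8 * 7 * 6 * 5 * 4 * 3
Denominator: 7! = 5040
C(9, 7) = 36


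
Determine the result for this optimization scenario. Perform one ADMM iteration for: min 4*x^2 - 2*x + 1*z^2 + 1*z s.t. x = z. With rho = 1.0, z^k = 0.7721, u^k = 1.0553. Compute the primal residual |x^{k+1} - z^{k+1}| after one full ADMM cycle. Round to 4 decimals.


ADMM iteration with rho = 1.0, z^k = 0.7721, u^k = 1.0553
Step 1: x-update.
Minimize 4*x^2 - 2*x + (1.0/2)*(x - 0.7721 + 1.0553)^2
FOC: (2*4 + 1.0)*x = 2 + 1.0*(0.7721 - 1.0553)
x^{k+1} = 0.1908
Step 2: z-update.
Minimize 1*z^2 + 1*z + (1.0/2)*(0.1908 - z + 1.0553)^2
FOC: (2*1 + 1.0)*z = -1 + 1.0*(0.1908 + 1.0553)
z^{k+1} = 0.082
Step 3: u-update.
u^{k+1} = 1.0553 + 0.1908 - 0.082 = 1.164
Step 4: Primal residual = |0.1908 - 0.082| = 0.1087
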